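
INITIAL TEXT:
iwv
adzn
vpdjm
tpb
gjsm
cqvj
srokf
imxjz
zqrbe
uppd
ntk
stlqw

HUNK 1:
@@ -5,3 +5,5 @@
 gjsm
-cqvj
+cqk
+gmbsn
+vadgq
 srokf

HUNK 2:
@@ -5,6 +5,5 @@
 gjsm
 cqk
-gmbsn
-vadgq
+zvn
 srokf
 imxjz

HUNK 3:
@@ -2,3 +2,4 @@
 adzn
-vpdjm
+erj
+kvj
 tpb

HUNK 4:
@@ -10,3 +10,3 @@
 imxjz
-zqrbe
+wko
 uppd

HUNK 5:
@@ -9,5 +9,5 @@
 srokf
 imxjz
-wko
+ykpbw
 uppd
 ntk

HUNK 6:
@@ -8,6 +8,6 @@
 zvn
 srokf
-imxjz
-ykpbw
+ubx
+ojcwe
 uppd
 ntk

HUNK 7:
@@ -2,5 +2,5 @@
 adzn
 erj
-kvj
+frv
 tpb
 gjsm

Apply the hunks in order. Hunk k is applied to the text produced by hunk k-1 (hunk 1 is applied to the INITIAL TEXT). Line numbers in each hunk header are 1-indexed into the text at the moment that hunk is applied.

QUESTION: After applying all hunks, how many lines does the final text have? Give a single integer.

Hunk 1: at line 5 remove [cqvj] add [cqk,gmbsn,vadgq] -> 14 lines: iwv adzn vpdjm tpb gjsm cqk gmbsn vadgq srokf imxjz zqrbe uppd ntk stlqw
Hunk 2: at line 5 remove [gmbsn,vadgq] add [zvn] -> 13 lines: iwv adzn vpdjm tpb gjsm cqk zvn srokf imxjz zqrbe uppd ntk stlqw
Hunk 3: at line 2 remove [vpdjm] add [erj,kvj] -> 14 lines: iwv adzn erj kvj tpb gjsm cqk zvn srokf imxjz zqrbe uppd ntk stlqw
Hunk 4: at line 10 remove [zqrbe] add [wko] -> 14 lines: iwv adzn erj kvj tpb gjsm cqk zvn srokf imxjz wko uppd ntk stlqw
Hunk 5: at line 9 remove [wko] add [ykpbw] -> 14 lines: iwv adzn erj kvj tpb gjsm cqk zvn srokf imxjz ykpbw uppd ntk stlqw
Hunk 6: at line 8 remove [imxjz,ykpbw] add [ubx,ojcwe] -> 14 lines: iwv adzn erj kvj tpb gjsm cqk zvn srokf ubx ojcwe uppd ntk stlqw
Hunk 7: at line 2 remove [kvj] add [frv] -> 14 lines: iwv adzn erj frv tpb gjsm cqk zvn srokf ubx ojcwe uppd ntk stlqw
Final line count: 14

Answer: 14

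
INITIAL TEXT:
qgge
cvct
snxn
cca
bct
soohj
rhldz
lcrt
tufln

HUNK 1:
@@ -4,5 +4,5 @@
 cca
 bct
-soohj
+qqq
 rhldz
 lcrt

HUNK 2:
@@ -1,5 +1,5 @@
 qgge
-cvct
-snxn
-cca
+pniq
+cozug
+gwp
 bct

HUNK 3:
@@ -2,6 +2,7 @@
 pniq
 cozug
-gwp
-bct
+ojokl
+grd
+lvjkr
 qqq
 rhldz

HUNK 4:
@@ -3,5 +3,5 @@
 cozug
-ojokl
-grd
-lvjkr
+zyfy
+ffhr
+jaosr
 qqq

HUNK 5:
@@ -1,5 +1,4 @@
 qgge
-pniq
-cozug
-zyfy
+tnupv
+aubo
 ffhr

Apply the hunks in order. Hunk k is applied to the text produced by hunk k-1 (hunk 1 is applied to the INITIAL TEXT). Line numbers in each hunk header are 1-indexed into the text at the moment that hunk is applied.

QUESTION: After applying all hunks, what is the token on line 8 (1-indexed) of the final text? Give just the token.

Answer: lcrt

Derivation:
Hunk 1: at line 4 remove [soohj] add [qqq] -> 9 lines: qgge cvct snxn cca bct qqq rhldz lcrt tufln
Hunk 2: at line 1 remove [cvct,snxn,cca] add [pniq,cozug,gwp] -> 9 lines: qgge pniq cozug gwp bct qqq rhldz lcrt tufln
Hunk 3: at line 2 remove [gwp,bct] add [ojokl,grd,lvjkr] -> 10 lines: qgge pniq cozug ojokl grd lvjkr qqq rhldz lcrt tufln
Hunk 4: at line 3 remove [ojokl,grd,lvjkr] add [zyfy,ffhr,jaosr] -> 10 lines: qgge pniq cozug zyfy ffhr jaosr qqq rhldz lcrt tufln
Hunk 5: at line 1 remove [pniq,cozug,zyfy] add [tnupv,aubo] -> 9 lines: qgge tnupv aubo ffhr jaosr qqq rhldz lcrt tufln
Final line 8: lcrt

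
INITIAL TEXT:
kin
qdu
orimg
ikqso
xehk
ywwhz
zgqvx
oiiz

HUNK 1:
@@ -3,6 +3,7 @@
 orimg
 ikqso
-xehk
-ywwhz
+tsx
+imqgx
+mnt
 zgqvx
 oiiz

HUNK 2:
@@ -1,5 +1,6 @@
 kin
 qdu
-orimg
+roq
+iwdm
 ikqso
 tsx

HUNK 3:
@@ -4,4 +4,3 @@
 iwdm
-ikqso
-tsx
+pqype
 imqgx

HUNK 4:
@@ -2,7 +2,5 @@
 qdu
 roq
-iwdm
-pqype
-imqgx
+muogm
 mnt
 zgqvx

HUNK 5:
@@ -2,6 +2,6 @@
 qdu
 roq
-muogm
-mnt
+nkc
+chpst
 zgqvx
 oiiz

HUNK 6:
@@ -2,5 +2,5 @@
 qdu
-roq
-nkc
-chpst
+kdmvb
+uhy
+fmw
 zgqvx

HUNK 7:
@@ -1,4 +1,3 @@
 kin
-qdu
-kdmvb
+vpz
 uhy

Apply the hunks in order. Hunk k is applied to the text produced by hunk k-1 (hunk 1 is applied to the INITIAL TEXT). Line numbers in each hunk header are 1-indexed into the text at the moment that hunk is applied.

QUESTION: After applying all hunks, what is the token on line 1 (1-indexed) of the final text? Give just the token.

Answer: kin

Derivation:
Hunk 1: at line 3 remove [xehk,ywwhz] add [tsx,imqgx,mnt] -> 9 lines: kin qdu orimg ikqso tsx imqgx mnt zgqvx oiiz
Hunk 2: at line 1 remove [orimg] add [roq,iwdm] -> 10 lines: kin qdu roq iwdm ikqso tsx imqgx mnt zgqvx oiiz
Hunk 3: at line 4 remove [ikqso,tsx] add [pqype] -> 9 lines: kin qdu roq iwdm pqype imqgx mnt zgqvx oiiz
Hunk 4: at line 2 remove [iwdm,pqype,imqgx] add [muogm] -> 7 lines: kin qdu roq muogm mnt zgqvx oiiz
Hunk 5: at line 2 remove [muogm,mnt] add [nkc,chpst] -> 7 lines: kin qdu roq nkc chpst zgqvx oiiz
Hunk 6: at line 2 remove [roq,nkc,chpst] add [kdmvb,uhy,fmw] -> 7 lines: kin qdu kdmvb uhy fmw zgqvx oiiz
Hunk 7: at line 1 remove [qdu,kdmvb] add [vpz] -> 6 lines: kin vpz uhy fmw zgqvx oiiz
Final line 1: kin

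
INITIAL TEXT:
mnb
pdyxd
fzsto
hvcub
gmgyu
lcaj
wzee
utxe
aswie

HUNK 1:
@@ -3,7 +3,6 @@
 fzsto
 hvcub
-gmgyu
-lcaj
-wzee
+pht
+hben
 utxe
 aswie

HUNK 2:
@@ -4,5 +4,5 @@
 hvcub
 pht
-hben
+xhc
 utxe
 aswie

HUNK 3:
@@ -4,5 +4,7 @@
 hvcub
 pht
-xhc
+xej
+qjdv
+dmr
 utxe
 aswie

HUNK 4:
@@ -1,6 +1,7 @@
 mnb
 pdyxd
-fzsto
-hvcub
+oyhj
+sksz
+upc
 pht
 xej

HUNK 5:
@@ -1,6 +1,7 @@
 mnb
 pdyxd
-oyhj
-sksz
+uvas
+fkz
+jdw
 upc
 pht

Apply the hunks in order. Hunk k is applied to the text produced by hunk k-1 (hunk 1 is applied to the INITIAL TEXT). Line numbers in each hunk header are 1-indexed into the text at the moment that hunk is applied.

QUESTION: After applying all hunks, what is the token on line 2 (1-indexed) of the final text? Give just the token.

Answer: pdyxd

Derivation:
Hunk 1: at line 3 remove [gmgyu,lcaj,wzee] add [pht,hben] -> 8 lines: mnb pdyxd fzsto hvcub pht hben utxe aswie
Hunk 2: at line 4 remove [hben] add [xhc] -> 8 lines: mnb pdyxd fzsto hvcub pht xhc utxe aswie
Hunk 3: at line 4 remove [xhc] add [xej,qjdv,dmr] -> 10 lines: mnb pdyxd fzsto hvcub pht xej qjdv dmr utxe aswie
Hunk 4: at line 1 remove [fzsto,hvcub] add [oyhj,sksz,upc] -> 11 lines: mnb pdyxd oyhj sksz upc pht xej qjdv dmr utxe aswie
Hunk 5: at line 1 remove [oyhj,sksz] add [uvas,fkz,jdw] -> 12 lines: mnb pdyxd uvas fkz jdw upc pht xej qjdv dmr utxe aswie
Final line 2: pdyxd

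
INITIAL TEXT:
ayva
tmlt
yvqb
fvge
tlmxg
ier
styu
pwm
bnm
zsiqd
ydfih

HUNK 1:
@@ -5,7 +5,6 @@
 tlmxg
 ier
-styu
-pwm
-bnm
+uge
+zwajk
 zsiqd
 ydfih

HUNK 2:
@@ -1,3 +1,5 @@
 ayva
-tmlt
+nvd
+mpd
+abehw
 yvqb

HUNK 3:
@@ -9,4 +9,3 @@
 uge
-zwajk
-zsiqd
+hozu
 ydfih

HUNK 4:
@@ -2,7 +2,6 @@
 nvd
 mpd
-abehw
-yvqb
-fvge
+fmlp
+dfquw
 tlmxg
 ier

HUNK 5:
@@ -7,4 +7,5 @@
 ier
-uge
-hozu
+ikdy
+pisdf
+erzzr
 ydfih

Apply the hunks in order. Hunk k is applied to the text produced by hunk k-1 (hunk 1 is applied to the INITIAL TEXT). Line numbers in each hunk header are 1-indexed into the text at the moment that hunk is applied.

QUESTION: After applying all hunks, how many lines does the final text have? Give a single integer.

Answer: 11

Derivation:
Hunk 1: at line 5 remove [styu,pwm,bnm] add [uge,zwajk] -> 10 lines: ayva tmlt yvqb fvge tlmxg ier uge zwajk zsiqd ydfih
Hunk 2: at line 1 remove [tmlt] add [nvd,mpd,abehw] -> 12 lines: ayva nvd mpd abehw yvqb fvge tlmxg ier uge zwajk zsiqd ydfih
Hunk 3: at line 9 remove [zwajk,zsiqd] add [hozu] -> 11 lines: ayva nvd mpd abehw yvqb fvge tlmxg ier uge hozu ydfih
Hunk 4: at line 2 remove [abehw,yvqb,fvge] add [fmlp,dfquw] -> 10 lines: ayva nvd mpd fmlp dfquw tlmxg ier uge hozu ydfih
Hunk 5: at line 7 remove [uge,hozu] add [ikdy,pisdf,erzzr] -> 11 lines: ayva nvd mpd fmlp dfquw tlmxg ier ikdy pisdf erzzr ydfih
Final line count: 11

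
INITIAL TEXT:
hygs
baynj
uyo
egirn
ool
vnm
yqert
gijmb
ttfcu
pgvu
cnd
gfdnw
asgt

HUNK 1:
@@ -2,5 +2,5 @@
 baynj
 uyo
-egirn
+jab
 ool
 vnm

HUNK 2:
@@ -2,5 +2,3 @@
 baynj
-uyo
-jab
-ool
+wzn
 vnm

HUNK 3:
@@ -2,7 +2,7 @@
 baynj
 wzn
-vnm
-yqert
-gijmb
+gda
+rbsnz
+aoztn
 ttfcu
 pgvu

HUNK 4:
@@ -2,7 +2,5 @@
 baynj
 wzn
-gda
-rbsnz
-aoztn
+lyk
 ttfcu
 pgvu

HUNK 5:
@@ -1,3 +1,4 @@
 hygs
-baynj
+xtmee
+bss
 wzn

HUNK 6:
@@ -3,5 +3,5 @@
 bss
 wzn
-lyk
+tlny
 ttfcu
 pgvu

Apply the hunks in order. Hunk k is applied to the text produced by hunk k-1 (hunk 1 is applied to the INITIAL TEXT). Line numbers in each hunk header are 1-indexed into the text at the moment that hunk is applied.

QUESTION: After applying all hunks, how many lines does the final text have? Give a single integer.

Answer: 10

Derivation:
Hunk 1: at line 2 remove [egirn] add [jab] -> 13 lines: hygs baynj uyo jab ool vnm yqert gijmb ttfcu pgvu cnd gfdnw asgt
Hunk 2: at line 2 remove [uyo,jab,ool] add [wzn] -> 11 lines: hygs baynj wzn vnm yqert gijmb ttfcu pgvu cnd gfdnw asgt
Hunk 3: at line 2 remove [vnm,yqert,gijmb] add [gda,rbsnz,aoztn] -> 11 lines: hygs baynj wzn gda rbsnz aoztn ttfcu pgvu cnd gfdnw asgt
Hunk 4: at line 2 remove [gda,rbsnz,aoztn] add [lyk] -> 9 lines: hygs baynj wzn lyk ttfcu pgvu cnd gfdnw asgt
Hunk 5: at line 1 remove [baynj] add [xtmee,bss] -> 10 lines: hygs xtmee bss wzn lyk ttfcu pgvu cnd gfdnw asgt
Hunk 6: at line 3 remove [lyk] add [tlny] -> 10 lines: hygs xtmee bss wzn tlny ttfcu pgvu cnd gfdnw asgt
Final line count: 10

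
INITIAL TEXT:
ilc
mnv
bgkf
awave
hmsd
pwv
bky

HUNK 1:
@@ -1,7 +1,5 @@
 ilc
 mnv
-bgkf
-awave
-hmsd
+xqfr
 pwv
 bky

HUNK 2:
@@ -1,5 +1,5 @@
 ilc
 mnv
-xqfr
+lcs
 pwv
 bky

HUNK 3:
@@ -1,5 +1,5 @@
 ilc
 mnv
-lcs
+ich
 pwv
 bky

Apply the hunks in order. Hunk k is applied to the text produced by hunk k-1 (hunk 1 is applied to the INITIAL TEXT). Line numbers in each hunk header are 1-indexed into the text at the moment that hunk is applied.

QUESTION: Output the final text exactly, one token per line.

Answer: ilc
mnv
ich
pwv
bky

Derivation:
Hunk 1: at line 1 remove [bgkf,awave,hmsd] add [xqfr] -> 5 lines: ilc mnv xqfr pwv bky
Hunk 2: at line 1 remove [xqfr] add [lcs] -> 5 lines: ilc mnv lcs pwv bky
Hunk 3: at line 1 remove [lcs] add [ich] -> 5 lines: ilc mnv ich pwv bky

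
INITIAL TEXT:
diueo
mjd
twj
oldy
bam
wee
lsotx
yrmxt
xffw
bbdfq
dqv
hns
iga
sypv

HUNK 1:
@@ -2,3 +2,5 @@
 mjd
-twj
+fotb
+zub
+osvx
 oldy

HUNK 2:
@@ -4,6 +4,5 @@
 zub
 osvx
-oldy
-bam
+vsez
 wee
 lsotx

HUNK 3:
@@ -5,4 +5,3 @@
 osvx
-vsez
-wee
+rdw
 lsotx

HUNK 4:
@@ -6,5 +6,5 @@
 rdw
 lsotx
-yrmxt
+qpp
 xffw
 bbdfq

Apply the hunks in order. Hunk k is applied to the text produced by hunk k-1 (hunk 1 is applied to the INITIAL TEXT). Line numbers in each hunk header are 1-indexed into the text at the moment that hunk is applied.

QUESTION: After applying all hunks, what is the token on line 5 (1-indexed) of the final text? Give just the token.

Answer: osvx

Derivation:
Hunk 1: at line 2 remove [twj] add [fotb,zub,osvx] -> 16 lines: diueo mjd fotb zub osvx oldy bam wee lsotx yrmxt xffw bbdfq dqv hns iga sypv
Hunk 2: at line 4 remove [oldy,bam] add [vsez] -> 15 lines: diueo mjd fotb zub osvx vsez wee lsotx yrmxt xffw bbdfq dqv hns iga sypv
Hunk 3: at line 5 remove [vsez,wee] add [rdw] -> 14 lines: diueo mjd fotb zub osvx rdw lsotx yrmxt xffw bbdfq dqv hns iga sypv
Hunk 4: at line 6 remove [yrmxt] add [qpp] -> 14 lines: diueo mjd fotb zub osvx rdw lsotx qpp xffw bbdfq dqv hns iga sypv
Final line 5: osvx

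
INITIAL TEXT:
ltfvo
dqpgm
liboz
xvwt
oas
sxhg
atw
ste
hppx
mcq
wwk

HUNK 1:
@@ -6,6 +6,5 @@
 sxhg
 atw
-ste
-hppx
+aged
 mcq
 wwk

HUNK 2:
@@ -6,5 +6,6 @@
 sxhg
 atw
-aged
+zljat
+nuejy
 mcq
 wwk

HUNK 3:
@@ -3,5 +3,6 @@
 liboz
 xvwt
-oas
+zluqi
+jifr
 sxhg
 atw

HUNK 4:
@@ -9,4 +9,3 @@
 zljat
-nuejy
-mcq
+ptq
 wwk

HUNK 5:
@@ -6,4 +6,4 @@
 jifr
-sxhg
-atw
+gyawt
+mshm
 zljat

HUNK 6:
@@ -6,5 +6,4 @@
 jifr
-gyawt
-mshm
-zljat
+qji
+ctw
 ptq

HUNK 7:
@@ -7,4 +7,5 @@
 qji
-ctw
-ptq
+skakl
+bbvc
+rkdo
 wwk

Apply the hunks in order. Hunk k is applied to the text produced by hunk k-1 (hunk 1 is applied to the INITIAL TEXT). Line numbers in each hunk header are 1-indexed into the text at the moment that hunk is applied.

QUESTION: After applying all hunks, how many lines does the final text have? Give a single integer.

Answer: 11

Derivation:
Hunk 1: at line 6 remove [ste,hppx] add [aged] -> 10 lines: ltfvo dqpgm liboz xvwt oas sxhg atw aged mcq wwk
Hunk 2: at line 6 remove [aged] add [zljat,nuejy] -> 11 lines: ltfvo dqpgm liboz xvwt oas sxhg atw zljat nuejy mcq wwk
Hunk 3: at line 3 remove [oas] add [zluqi,jifr] -> 12 lines: ltfvo dqpgm liboz xvwt zluqi jifr sxhg atw zljat nuejy mcq wwk
Hunk 4: at line 9 remove [nuejy,mcq] add [ptq] -> 11 lines: ltfvo dqpgm liboz xvwt zluqi jifr sxhg atw zljat ptq wwk
Hunk 5: at line 6 remove [sxhg,atw] add [gyawt,mshm] -> 11 lines: ltfvo dqpgm liboz xvwt zluqi jifr gyawt mshm zljat ptq wwk
Hunk 6: at line 6 remove [gyawt,mshm,zljat] add [qji,ctw] -> 10 lines: ltfvo dqpgm liboz xvwt zluqi jifr qji ctw ptq wwk
Hunk 7: at line 7 remove [ctw,ptq] add [skakl,bbvc,rkdo] -> 11 lines: ltfvo dqpgm liboz xvwt zluqi jifr qji skakl bbvc rkdo wwk
Final line count: 11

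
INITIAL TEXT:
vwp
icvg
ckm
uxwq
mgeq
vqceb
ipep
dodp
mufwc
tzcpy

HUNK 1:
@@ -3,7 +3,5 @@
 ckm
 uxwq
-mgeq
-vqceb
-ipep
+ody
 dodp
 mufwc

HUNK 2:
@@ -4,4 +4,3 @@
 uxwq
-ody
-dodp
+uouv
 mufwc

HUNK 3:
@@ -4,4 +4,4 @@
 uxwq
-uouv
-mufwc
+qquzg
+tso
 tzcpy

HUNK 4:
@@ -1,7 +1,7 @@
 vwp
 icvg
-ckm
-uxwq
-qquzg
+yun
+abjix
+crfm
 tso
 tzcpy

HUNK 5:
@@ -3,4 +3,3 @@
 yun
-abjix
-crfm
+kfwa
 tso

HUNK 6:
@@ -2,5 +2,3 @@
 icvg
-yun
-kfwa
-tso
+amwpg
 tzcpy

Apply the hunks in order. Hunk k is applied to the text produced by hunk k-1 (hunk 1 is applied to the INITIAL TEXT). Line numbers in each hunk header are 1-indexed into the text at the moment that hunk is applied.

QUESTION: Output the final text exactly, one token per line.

Answer: vwp
icvg
amwpg
tzcpy

Derivation:
Hunk 1: at line 3 remove [mgeq,vqceb,ipep] add [ody] -> 8 lines: vwp icvg ckm uxwq ody dodp mufwc tzcpy
Hunk 2: at line 4 remove [ody,dodp] add [uouv] -> 7 lines: vwp icvg ckm uxwq uouv mufwc tzcpy
Hunk 3: at line 4 remove [uouv,mufwc] add [qquzg,tso] -> 7 lines: vwp icvg ckm uxwq qquzg tso tzcpy
Hunk 4: at line 1 remove [ckm,uxwq,qquzg] add [yun,abjix,crfm] -> 7 lines: vwp icvg yun abjix crfm tso tzcpy
Hunk 5: at line 3 remove [abjix,crfm] add [kfwa] -> 6 lines: vwp icvg yun kfwa tso tzcpy
Hunk 6: at line 2 remove [yun,kfwa,tso] add [amwpg] -> 4 lines: vwp icvg amwpg tzcpy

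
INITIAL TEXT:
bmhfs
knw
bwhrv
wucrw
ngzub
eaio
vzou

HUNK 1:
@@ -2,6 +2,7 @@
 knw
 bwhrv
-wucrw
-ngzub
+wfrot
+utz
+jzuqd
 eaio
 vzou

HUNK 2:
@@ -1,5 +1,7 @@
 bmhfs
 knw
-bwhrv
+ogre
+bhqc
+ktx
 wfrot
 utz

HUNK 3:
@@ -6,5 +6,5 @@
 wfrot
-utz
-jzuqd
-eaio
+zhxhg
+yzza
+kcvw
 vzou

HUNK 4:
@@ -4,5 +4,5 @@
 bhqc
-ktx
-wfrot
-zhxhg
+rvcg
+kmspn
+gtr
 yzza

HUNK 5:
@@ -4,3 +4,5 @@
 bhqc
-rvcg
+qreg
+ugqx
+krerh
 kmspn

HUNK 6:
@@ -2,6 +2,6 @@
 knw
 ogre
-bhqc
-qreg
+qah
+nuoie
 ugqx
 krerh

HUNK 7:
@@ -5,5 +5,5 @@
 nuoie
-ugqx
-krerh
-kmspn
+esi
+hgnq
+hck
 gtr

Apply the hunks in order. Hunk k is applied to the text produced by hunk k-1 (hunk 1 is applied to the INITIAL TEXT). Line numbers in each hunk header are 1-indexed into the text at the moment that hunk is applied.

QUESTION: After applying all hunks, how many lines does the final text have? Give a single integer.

Hunk 1: at line 2 remove [wucrw,ngzub] add [wfrot,utz,jzuqd] -> 8 lines: bmhfs knw bwhrv wfrot utz jzuqd eaio vzou
Hunk 2: at line 1 remove [bwhrv] add [ogre,bhqc,ktx] -> 10 lines: bmhfs knw ogre bhqc ktx wfrot utz jzuqd eaio vzou
Hunk 3: at line 6 remove [utz,jzuqd,eaio] add [zhxhg,yzza,kcvw] -> 10 lines: bmhfs knw ogre bhqc ktx wfrot zhxhg yzza kcvw vzou
Hunk 4: at line 4 remove [ktx,wfrot,zhxhg] add [rvcg,kmspn,gtr] -> 10 lines: bmhfs knw ogre bhqc rvcg kmspn gtr yzza kcvw vzou
Hunk 5: at line 4 remove [rvcg] add [qreg,ugqx,krerh] -> 12 lines: bmhfs knw ogre bhqc qreg ugqx krerh kmspn gtr yzza kcvw vzou
Hunk 6: at line 2 remove [bhqc,qreg] add [qah,nuoie] -> 12 lines: bmhfs knw ogre qah nuoie ugqx krerh kmspn gtr yzza kcvw vzou
Hunk 7: at line 5 remove [ugqx,krerh,kmspn] add [esi,hgnq,hck] -> 12 lines: bmhfs knw ogre qah nuoie esi hgnq hck gtr yzza kcvw vzou
Final line count: 12

Answer: 12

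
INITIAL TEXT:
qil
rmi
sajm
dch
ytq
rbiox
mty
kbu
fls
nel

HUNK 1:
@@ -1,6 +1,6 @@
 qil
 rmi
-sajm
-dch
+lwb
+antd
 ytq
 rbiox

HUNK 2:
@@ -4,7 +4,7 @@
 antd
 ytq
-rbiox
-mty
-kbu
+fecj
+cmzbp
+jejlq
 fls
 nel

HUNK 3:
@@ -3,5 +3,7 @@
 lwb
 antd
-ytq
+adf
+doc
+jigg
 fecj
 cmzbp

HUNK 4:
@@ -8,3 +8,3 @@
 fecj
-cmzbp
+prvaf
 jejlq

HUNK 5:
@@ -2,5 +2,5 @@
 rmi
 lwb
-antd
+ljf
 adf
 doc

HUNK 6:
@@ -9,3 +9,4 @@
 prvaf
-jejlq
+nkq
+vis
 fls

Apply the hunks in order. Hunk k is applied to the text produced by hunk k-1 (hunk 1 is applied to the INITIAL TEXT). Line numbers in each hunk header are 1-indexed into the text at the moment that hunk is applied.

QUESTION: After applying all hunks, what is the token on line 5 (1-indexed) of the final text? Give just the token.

Answer: adf

Derivation:
Hunk 1: at line 1 remove [sajm,dch] add [lwb,antd] -> 10 lines: qil rmi lwb antd ytq rbiox mty kbu fls nel
Hunk 2: at line 4 remove [rbiox,mty,kbu] add [fecj,cmzbp,jejlq] -> 10 lines: qil rmi lwb antd ytq fecj cmzbp jejlq fls nel
Hunk 3: at line 3 remove [ytq] add [adf,doc,jigg] -> 12 lines: qil rmi lwb antd adf doc jigg fecj cmzbp jejlq fls nel
Hunk 4: at line 8 remove [cmzbp] add [prvaf] -> 12 lines: qil rmi lwb antd adf doc jigg fecj prvaf jejlq fls nel
Hunk 5: at line 2 remove [antd] add [ljf] -> 12 lines: qil rmi lwb ljf adf doc jigg fecj prvaf jejlq fls nel
Hunk 6: at line 9 remove [jejlq] add [nkq,vis] -> 13 lines: qil rmi lwb ljf adf doc jigg fecj prvaf nkq vis fls nel
Final line 5: adf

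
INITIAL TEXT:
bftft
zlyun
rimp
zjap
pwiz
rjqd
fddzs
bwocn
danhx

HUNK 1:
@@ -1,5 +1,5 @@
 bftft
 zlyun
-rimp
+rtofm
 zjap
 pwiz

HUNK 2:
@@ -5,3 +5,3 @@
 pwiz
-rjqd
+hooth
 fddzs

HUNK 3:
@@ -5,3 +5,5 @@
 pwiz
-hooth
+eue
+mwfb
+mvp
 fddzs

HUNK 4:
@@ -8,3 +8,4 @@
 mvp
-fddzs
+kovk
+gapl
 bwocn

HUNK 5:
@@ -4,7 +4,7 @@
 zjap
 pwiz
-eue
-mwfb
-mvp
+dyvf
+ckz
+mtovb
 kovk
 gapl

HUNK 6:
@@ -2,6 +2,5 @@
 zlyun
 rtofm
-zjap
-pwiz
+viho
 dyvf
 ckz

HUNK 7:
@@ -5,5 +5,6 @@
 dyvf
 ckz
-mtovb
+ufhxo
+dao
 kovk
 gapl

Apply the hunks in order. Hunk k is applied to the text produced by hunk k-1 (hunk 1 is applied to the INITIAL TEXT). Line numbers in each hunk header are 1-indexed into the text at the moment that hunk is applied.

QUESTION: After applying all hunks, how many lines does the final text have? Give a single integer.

Hunk 1: at line 1 remove [rimp] add [rtofm] -> 9 lines: bftft zlyun rtofm zjap pwiz rjqd fddzs bwocn danhx
Hunk 2: at line 5 remove [rjqd] add [hooth] -> 9 lines: bftft zlyun rtofm zjap pwiz hooth fddzs bwocn danhx
Hunk 3: at line 5 remove [hooth] add [eue,mwfb,mvp] -> 11 lines: bftft zlyun rtofm zjap pwiz eue mwfb mvp fddzs bwocn danhx
Hunk 4: at line 8 remove [fddzs] add [kovk,gapl] -> 12 lines: bftft zlyun rtofm zjap pwiz eue mwfb mvp kovk gapl bwocn danhx
Hunk 5: at line 4 remove [eue,mwfb,mvp] add [dyvf,ckz,mtovb] -> 12 lines: bftft zlyun rtofm zjap pwiz dyvf ckz mtovb kovk gapl bwocn danhx
Hunk 6: at line 2 remove [zjap,pwiz] add [viho] -> 11 lines: bftft zlyun rtofm viho dyvf ckz mtovb kovk gapl bwocn danhx
Hunk 7: at line 5 remove [mtovb] add [ufhxo,dao] -> 12 lines: bftft zlyun rtofm viho dyvf ckz ufhxo dao kovk gapl bwocn danhx
Final line count: 12

Answer: 12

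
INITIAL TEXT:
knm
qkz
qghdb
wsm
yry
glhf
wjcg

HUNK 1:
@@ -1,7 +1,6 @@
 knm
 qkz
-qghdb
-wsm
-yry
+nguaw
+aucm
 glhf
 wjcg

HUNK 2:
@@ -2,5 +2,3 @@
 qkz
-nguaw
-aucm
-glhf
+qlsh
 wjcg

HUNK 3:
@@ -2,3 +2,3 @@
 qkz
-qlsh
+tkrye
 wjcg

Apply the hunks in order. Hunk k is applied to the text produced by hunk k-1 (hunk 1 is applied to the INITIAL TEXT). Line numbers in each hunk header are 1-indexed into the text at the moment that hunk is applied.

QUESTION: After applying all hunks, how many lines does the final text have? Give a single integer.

Answer: 4

Derivation:
Hunk 1: at line 1 remove [qghdb,wsm,yry] add [nguaw,aucm] -> 6 lines: knm qkz nguaw aucm glhf wjcg
Hunk 2: at line 2 remove [nguaw,aucm,glhf] add [qlsh] -> 4 lines: knm qkz qlsh wjcg
Hunk 3: at line 2 remove [qlsh] add [tkrye] -> 4 lines: knm qkz tkrye wjcg
Final line count: 4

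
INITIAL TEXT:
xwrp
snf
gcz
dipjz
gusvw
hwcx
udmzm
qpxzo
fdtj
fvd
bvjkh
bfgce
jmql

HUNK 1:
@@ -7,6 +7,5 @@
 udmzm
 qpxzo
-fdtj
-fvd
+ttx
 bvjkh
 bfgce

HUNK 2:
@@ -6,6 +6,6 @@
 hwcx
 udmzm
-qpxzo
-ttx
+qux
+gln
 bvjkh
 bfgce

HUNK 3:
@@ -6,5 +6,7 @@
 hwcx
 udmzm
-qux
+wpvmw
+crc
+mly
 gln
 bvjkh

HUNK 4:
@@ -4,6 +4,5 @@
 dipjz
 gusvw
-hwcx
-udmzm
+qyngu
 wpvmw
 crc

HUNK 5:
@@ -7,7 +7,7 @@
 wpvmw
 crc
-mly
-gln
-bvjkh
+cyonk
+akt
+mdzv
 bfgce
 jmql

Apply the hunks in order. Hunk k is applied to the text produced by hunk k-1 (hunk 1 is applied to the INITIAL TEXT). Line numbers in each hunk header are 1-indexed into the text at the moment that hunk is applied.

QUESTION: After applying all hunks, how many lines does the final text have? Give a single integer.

Hunk 1: at line 7 remove [fdtj,fvd] add [ttx] -> 12 lines: xwrp snf gcz dipjz gusvw hwcx udmzm qpxzo ttx bvjkh bfgce jmql
Hunk 2: at line 6 remove [qpxzo,ttx] add [qux,gln] -> 12 lines: xwrp snf gcz dipjz gusvw hwcx udmzm qux gln bvjkh bfgce jmql
Hunk 3: at line 6 remove [qux] add [wpvmw,crc,mly] -> 14 lines: xwrp snf gcz dipjz gusvw hwcx udmzm wpvmw crc mly gln bvjkh bfgce jmql
Hunk 4: at line 4 remove [hwcx,udmzm] add [qyngu] -> 13 lines: xwrp snf gcz dipjz gusvw qyngu wpvmw crc mly gln bvjkh bfgce jmql
Hunk 5: at line 7 remove [mly,gln,bvjkh] add [cyonk,akt,mdzv] -> 13 lines: xwrp snf gcz dipjz gusvw qyngu wpvmw crc cyonk akt mdzv bfgce jmql
Final line count: 13

Answer: 13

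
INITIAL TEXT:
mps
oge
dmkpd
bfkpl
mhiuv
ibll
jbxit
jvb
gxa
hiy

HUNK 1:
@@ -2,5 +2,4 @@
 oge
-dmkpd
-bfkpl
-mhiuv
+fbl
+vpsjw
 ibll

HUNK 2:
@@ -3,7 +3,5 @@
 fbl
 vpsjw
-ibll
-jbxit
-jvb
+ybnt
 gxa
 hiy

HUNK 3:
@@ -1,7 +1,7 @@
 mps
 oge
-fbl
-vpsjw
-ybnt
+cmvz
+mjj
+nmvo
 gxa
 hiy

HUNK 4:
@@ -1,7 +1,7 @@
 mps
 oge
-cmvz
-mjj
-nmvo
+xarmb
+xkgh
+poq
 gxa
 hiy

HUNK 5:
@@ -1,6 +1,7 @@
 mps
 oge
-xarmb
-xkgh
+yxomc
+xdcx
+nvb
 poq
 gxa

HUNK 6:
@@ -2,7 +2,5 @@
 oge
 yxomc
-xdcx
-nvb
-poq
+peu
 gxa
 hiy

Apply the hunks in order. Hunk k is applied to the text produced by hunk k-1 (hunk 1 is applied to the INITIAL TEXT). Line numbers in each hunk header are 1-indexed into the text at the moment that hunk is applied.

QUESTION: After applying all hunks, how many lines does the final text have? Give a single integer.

Hunk 1: at line 2 remove [dmkpd,bfkpl,mhiuv] add [fbl,vpsjw] -> 9 lines: mps oge fbl vpsjw ibll jbxit jvb gxa hiy
Hunk 2: at line 3 remove [ibll,jbxit,jvb] add [ybnt] -> 7 lines: mps oge fbl vpsjw ybnt gxa hiy
Hunk 3: at line 1 remove [fbl,vpsjw,ybnt] add [cmvz,mjj,nmvo] -> 7 lines: mps oge cmvz mjj nmvo gxa hiy
Hunk 4: at line 1 remove [cmvz,mjj,nmvo] add [xarmb,xkgh,poq] -> 7 lines: mps oge xarmb xkgh poq gxa hiy
Hunk 5: at line 1 remove [xarmb,xkgh] add [yxomc,xdcx,nvb] -> 8 lines: mps oge yxomc xdcx nvb poq gxa hiy
Hunk 6: at line 2 remove [xdcx,nvb,poq] add [peu] -> 6 lines: mps oge yxomc peu gxa hiy
Final line count: 6

Answer: 6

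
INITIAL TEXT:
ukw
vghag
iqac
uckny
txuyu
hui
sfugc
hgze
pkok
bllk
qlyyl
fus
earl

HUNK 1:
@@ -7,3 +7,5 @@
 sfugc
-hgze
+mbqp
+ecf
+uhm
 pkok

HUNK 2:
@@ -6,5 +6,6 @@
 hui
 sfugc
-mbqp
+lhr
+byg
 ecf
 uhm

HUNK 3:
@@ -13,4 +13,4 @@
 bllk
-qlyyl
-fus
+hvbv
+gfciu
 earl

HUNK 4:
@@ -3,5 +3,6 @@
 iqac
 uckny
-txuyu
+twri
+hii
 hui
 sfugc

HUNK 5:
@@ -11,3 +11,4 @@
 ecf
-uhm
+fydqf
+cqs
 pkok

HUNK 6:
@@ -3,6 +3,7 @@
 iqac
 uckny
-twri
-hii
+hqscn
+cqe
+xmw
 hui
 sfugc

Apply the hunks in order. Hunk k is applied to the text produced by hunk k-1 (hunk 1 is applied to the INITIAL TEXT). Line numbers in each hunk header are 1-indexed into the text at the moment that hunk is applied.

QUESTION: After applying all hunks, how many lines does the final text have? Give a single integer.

Hunk 1: at line 7 remove [hgze] add [mbqp,ecf,uhm] -> 15 lines: ukw vghag iqac uckny txuyu hui sfugc mbqp ecf uhm pkok bllk qlyyl fus earl
Hunk 2: at line 6 remove [mbqp] add [lhr,byg] -> 16 lines: ukw vghag iqac uckny txuyu hui sfugc lhr byg ecf uhm pkok bllk qlyyl fus earl
Hunk 3: at line 13 remove [qlyyl,fus] add [hvbv,gfciu] -> 16 lines: ukw vghag iqac uckny txuyu hui sfugc lhr byg ecf uhm pkok bllk hvbv gfciu earl
Hunk 4: at line 3 remove [txuyu] add [twri,hii] -> 17 lines: ukw vghag iqac uckny twri hii hui sfugc lhr byg ecf uhm pkok bllk hvbv gfciu earl
Hunk 5: at line 11 remove [uhm] add [fydqf,cqs] -> 18 lines: ukw vghag iqac uckny twri hii hui sfugc lhr byg ecf fydqf cqs pkok bllk hvbv gfciu earl
Hunk 6: at line 3 remove [twri,hii] add [hqscn,cqe,xmw] -> 19 lines: ukw vghag iqac uckny hqscn cqe xmw hui sfugc lhr byg ecf fydqf cqs pkok bllk hvbv gfciu earl
Final line count: 19

Answer: 19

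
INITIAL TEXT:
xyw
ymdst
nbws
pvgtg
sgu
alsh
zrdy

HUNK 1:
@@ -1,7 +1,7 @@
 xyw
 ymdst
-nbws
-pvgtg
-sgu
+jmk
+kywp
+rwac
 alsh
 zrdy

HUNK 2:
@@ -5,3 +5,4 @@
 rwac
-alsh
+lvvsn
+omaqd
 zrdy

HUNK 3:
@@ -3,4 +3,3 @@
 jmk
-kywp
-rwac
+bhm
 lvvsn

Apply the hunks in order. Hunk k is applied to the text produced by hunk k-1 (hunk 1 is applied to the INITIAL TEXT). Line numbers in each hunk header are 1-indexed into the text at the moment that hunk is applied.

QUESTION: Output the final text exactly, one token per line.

Answer: xyw
ymdst
jmk
bhm
lvvsn
omaqd
zrdy

Derivation:
Hunk 1: at line 1 remove [nbws,pvgtg,sgu] add [jmk,kywp,rwac] -> 7 lines: xyw ymdst jmk kywp rwac alsh zrdy
Hunk 2: at line 5 remove [alsh] add [lvvsn,omaqd] -> 8 lines: xyw ymdst jmk kywp rwac lvvsn omaqd zrdy
Hunk 3: at line 3 remove [kywp,rwac] add [bhm] -> 7 lines: xyw ymdst jmk bhm lvvsn omaqd zrdy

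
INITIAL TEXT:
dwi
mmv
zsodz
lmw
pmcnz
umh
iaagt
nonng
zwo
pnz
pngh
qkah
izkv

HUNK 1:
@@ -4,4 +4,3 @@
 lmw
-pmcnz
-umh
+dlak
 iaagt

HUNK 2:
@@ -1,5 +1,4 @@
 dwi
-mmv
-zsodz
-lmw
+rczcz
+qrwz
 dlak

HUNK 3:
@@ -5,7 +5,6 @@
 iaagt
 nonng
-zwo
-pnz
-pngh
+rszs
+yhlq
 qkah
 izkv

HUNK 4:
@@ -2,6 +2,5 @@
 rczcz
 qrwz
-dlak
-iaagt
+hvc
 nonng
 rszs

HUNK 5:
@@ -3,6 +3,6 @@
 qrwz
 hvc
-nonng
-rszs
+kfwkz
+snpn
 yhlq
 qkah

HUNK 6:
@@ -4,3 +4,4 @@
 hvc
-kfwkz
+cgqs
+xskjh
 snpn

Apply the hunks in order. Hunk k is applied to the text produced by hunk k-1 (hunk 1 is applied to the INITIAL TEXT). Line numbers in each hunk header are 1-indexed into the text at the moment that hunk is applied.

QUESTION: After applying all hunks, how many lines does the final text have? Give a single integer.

Answer: 10

Derivation:
Hunk 1: at line 4 remove [pmcnz,umh] add [dlak] -> 12 lines: dwi mmv zsodz lmw dlak iaagt nonng zwo pnz pngh qkah izkv
Hunk 2: at line 1 remove [mmv,zsodz,lmw] add [rczcz,qrwz] -> 11 lines: dwi rczcz qrwz dlak iaagt nonng zwo pnz pngh qkah izkv
Hunk 3: at line 5 remove [zwo,pnz,pngh] add [rszs,yhlq] -> 10 lines: dwi rczcz qrwz dlak iaagt nonng rszs yhlq qkah izkv
Hunk 4: at line 2 remove [dlak,iaagt] add [hvc] -> 9 lines: dwi rczcz qrwz hvc nonng rszs yhlq qkah izkv
Hunk 5: at line 3 remove [nonng,rszs] add [kfwkz,snpn] -> 9 lines: dwi rczcz qrwz hvc kfwkz snpn yhlq qkah izkv
Hunk 6: at line 4 remove [kfwkz] add [cgqs,xskjh] -> 10 lines: dwi rczcz qrwz hvc cgqs xskjh snpn yhlq qkah izkv
Final line count: 10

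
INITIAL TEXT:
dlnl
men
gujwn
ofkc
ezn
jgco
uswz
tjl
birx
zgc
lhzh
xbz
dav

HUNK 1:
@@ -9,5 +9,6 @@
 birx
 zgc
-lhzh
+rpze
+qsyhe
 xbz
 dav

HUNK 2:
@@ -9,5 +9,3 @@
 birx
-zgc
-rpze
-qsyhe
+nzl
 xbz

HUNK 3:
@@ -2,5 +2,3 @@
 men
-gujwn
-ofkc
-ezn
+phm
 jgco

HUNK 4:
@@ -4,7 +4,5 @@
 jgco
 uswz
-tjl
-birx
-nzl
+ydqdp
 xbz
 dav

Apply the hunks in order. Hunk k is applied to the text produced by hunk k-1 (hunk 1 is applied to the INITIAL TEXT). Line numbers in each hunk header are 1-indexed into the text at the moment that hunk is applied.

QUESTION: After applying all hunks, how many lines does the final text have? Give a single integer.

Hunk 1: at line 9 remove [lhzh] add [rpze,qsyhe] -> 14 lines: dlnl men gujwn ofkc ezn jgco uswz tjl birx zgc rpze qsyhe xbz dav
Hunk 2: at line 9 remove [zgc,rpze,qsyhe] add [nzl] -> 12 lines: dlnl men gujwn ofkc ezn jgco uswz tjl birx nzl xbz dav
Hunk 3: at line 2 remove [gujwn,ofkc,ezn] add [phm] -> 10 lines: dlnl men phm jgco uswz tjl birx nzl xbz dav
Hunk 4: at line 4 remove [tjl,birx,nzl] add [ydqdp] -> 8 lines: dlnl men phm jgco uswz ydqdp xbz dav
Final line count: 8

Answer: 8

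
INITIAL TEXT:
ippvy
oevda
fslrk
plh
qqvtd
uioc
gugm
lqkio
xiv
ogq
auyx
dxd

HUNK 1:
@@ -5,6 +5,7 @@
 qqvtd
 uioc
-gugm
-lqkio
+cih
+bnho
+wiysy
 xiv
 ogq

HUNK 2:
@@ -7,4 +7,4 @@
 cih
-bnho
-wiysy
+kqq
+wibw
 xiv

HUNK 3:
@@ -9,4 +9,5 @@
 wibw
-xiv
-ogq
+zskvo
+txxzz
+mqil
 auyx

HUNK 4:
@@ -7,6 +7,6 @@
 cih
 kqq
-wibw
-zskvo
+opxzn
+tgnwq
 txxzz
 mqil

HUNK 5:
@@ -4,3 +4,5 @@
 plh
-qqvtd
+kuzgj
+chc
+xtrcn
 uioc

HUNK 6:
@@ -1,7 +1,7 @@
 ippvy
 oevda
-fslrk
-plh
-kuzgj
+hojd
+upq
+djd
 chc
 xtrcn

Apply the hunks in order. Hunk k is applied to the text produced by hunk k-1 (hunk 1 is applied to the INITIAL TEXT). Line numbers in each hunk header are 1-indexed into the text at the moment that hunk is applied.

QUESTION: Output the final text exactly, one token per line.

Answer: ippvy
oevda
hojd
upq
djd
chc
xtrcn
uioc
cih
kqq
opxzn
tgnwq
txxzz
mqil
auyx
dxd

Derivation:
Hunk 1: at line 5 remove [gugm,lqkio] add [cih,bnho,wiysy] -> 13 lines: ippvy oevda fslrk plh qqvtd uioc cih bnho wiysy xiv ogq auyx dxd
Hunk 2: at line 7 remove [bnho,wiysy] add [kqq,wibw] -> 13 lines: ippvy oevda fslrk plh qqvtd uioc cih kqq wibw xiv ogq auyx dxd
Hunk 3: at line 9 remove [xiv,ogq] add [zskvo,txxzz,mqil] -> 14 lines: ippvy oevda fslrk plh qqvtd uioc cih kqq wibw zskvo txxzz mqil auyx dxd
Hunk 4: at line 7 remove [wibw,zskvo] add [opxzn,tgnwq] -> 14 lines: ippvy oevda fslrk plh qqvtd uioc cih kqq opxzn tgnwq txxzz mqil auyx dxd
Hunk 5: at line 4 remove [qqvtd] add [kuzgj,chc,xtrcn] -> 16 lines: ippvy oevda fslrk plh kuzgj chc xtrcn uioc cih kqq opxzn tgnwq txxzz mqil auyx dxd
Hunk 6: at line 1 remove [fslrk,plh,kuzgj] add [hojd,upq,djd] -> 16 lines: ippvy oevda hojd upq djd chc xtrcn uioc cih kqq opxzn tgnwq txxzz mqil auyx dxd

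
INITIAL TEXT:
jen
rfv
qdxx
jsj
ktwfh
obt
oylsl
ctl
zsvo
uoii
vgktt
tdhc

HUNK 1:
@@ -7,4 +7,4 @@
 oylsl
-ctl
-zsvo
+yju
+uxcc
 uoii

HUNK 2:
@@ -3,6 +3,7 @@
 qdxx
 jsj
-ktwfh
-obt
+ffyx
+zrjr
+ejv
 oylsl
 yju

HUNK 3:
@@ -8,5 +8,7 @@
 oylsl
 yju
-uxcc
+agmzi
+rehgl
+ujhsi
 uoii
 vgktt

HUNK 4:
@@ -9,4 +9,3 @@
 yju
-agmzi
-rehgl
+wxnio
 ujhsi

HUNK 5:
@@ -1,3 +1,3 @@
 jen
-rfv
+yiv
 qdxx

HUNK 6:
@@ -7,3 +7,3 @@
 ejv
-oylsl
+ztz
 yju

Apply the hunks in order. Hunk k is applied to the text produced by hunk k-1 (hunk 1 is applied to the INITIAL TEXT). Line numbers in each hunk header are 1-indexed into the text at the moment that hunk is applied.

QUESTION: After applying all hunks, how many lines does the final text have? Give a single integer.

Answer: 14

Derivation:
Hunk 1: at line 7 remove [ctl,zsvo] add [yju,uxcc] -> 12 lines: jen rfv qdxx jsj ktwfh obt oylsl yju uxcc uoii vgktt tdhc
Hunk 2: at line 3 remove [ktwfh,obt] add [ffyx,zrjr,ejv] -> 13 lines: jen rfv qdxx jsj ffyx zrjr ejv oylsl yju uxcc uoii vgktt tdhc
Hunk 3: at line 8 remove [uxcc] add [agmzi,rehgl,ujhsi] -> 15 lines: jen rfv qdxx jsj ffyx zrjr ejv oylsl yju agmzi rehgl ujhsi uoii vgktt tdhc
Hunk 4: at line 9 remove [agmzi,rehgl] add [wxnio] -> 14 lines: jen rfv qdxx jsj ffyx zrjr ejv oylsl yju wxnio ujhsi uoii vgktt tdhc
Hunk 5: at line 1 remove [rfv] add [yiv] -> 14 lines: jen yiv qdxx jsj ffyx zrjr ejv oylsl yju wxnio ujhsi uoii vgktt tdhc
Hunk 6: at line 7 remove [oylsl] add [ztz] -> 14 lines: jen yiv qdxx jsj ffyx zrjr ejv ztz yju wxnio ujhsi uoii vgktt tdhc
Final line count: 14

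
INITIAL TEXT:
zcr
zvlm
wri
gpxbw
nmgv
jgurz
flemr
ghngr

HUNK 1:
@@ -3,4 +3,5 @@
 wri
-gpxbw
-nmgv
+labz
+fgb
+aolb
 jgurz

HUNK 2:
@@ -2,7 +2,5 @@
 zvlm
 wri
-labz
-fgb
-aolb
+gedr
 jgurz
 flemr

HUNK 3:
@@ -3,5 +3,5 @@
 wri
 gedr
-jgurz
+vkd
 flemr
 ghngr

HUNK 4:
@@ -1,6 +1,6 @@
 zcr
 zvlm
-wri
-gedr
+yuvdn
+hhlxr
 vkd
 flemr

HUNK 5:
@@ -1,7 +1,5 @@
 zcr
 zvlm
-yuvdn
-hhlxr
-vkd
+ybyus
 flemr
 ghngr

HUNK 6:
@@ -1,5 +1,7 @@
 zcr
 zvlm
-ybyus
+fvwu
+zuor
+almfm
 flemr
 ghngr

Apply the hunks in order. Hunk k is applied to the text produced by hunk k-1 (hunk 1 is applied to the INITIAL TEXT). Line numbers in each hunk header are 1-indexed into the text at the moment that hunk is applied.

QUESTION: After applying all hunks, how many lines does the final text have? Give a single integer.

Answer: 7

Derivation:
Hunk 1: at line 3 remove [gpxbw,nmgv] add [labz,fgb,aolb] -> 9 lines: zcr zvlm wri labz fgb aolb jgurz flemr ghngr
Hunk 2: at line 2 remove [labz,fgb,aolb] add [gedr] -> 7 lines: zcr zvlm wri gedr jgurz flemr ghngr
Hunk 3: at line 3 remove [jgurz] add [vkd] -> 7 lines: zcr zvlm wri gedr vkd flemr ghngr
Hunk 4: at line 1 remove [wri,gedr] add [yuvdn,hhlxr] -> 7 lines: zcr zvlm yuvdn hhlxr vkd flemr ghngr
Hunk 5: at line 1 remove [yuvdn,hhlxr,vkd] add [ybyus] -> 5 lines: zcr zvlm ybyus flemr ghngr
Hunk 6: at line 1 remove [ybyus] add [fvwu,zuor,almfm] -> 7 lines: zcr zvlm fvwu zuor almfm flemr ghngr
Final line count: 7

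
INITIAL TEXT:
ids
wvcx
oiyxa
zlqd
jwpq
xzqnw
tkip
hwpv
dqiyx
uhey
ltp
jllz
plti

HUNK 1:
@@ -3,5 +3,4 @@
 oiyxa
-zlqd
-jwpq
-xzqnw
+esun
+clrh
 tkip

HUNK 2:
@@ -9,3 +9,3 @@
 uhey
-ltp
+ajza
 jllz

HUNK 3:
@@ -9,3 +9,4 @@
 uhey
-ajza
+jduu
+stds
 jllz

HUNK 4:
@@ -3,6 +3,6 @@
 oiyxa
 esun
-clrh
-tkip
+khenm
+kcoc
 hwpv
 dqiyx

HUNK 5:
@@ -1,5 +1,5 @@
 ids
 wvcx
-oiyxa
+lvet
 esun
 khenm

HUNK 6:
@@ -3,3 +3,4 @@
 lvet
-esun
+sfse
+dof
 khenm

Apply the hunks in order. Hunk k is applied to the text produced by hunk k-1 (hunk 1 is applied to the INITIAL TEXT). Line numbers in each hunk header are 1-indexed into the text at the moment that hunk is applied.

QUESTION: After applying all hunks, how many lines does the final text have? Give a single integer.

Answer: 14

Derivation:
Hunk 1: at line 3 remove [zlqd,jwpq,xzqnw] add [esun,clrh] -> 12 lines: ids wvcx oiyxa esun clrh tkip hwpv dqiyx uhey ltp jllz plti
Hunk 2: at line 9 remove [ltp] add [ajza] -> 12 lines: ids wvcx oiyxa esun clrh tkip hwpv dqiyx uhey ajza jllz plti
Hunk 3: at line 9 remove [ajza] add [jduu,stds] -> 13 lines: ids wvcx oiyxa esun clrh tkip hwpv dqiyx uhey jduu stds jllz plti
Hunk 4: at line 3 remove [clrh,tkip] add [khenm,kcoc] -> 13 lines: ids wvcx oiyxa esun khenm kcoc hwpv dqiyx uhey jduu stds jllz plti
Hunk 5: at line 1 remove [oiyxa] add [lvet] -> 13 lines: ids wvcx lvet esun khenm kcoc hwpv dqiyx uhey jduu stds jllz plti
Hunk 6: at line 3 remove [esun] add [sfse,dof] -> 14 lines: ids wvcx lvet sfse dof khenm kcoc hwpv dqiyx uhey jduu stds jllz plti
Final line count: 14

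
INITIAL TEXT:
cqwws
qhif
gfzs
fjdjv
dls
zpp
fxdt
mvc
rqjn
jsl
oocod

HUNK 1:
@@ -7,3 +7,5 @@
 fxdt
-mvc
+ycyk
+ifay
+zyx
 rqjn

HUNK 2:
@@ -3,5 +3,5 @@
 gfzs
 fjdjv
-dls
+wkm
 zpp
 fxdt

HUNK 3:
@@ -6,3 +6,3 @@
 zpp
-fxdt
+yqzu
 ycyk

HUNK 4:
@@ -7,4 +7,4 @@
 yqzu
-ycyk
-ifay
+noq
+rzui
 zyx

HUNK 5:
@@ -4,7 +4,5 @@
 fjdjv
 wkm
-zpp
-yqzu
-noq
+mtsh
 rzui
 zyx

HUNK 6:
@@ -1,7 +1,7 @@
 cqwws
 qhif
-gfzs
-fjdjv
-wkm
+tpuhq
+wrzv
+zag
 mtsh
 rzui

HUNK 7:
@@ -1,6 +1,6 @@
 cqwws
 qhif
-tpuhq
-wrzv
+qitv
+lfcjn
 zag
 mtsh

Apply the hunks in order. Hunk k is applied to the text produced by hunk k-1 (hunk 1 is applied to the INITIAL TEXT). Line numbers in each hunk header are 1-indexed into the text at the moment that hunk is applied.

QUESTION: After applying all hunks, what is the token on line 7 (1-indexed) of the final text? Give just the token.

Answer: rzui

Derivation:
Hunk 1: at line 7 remove [mvc] add [ycyk,ifay,zyx] -> 13 lines: cqwws qhif gfzs fjdjv dls zpp fxdt ycyk ifay zyx rqjn jsl oocod
Hunk 2: at line 3 remove [dls] add [wkm] -> 13 lines: cqwws qhif gfzs fjdjv wkm zpp fxdt ycyk ifay zyx rqjn jsl oocod
Hunk 3: at line 6 remove [fxdt] add [yqzu] -> 13 lines: cqwws qhif gfzs fjdjv wkm zpp yqzu ycyk ifay zyx rqjn jsl oocod
Hunk 4: at line 7 remove [ycyk,ifay] add [noq,rzui] -> 13 lines: cqwws qhif gfzs fjdjv wkm zpp yqzu noq rzui zyx rqjn jsl oocod
Hunk 5: at line 4 remove [zpp,yqzu,noq] add [mtsh] -> 11 lines: cqwws qhif gfzs fjdjv wkm mtsh rzui zyx rqjn jsl oocod
Hunk 6: at line 1 remove [gfzs,fjdjv,wkm] add [tpuhq,wrzv,zag] -> 11 lines: cqwws qhif tpuhq wrzv zag mtsh rzui zyx rqjn jsl oocod
Hunk 7: at line 1 remove [tpuhq,wrzv] add [qitv,lfcjn] -> 11 lines: cqwws qhif qitv lfcjn zag mtsh rzui zyx rqjn jsl oocod
Final line 7: rzui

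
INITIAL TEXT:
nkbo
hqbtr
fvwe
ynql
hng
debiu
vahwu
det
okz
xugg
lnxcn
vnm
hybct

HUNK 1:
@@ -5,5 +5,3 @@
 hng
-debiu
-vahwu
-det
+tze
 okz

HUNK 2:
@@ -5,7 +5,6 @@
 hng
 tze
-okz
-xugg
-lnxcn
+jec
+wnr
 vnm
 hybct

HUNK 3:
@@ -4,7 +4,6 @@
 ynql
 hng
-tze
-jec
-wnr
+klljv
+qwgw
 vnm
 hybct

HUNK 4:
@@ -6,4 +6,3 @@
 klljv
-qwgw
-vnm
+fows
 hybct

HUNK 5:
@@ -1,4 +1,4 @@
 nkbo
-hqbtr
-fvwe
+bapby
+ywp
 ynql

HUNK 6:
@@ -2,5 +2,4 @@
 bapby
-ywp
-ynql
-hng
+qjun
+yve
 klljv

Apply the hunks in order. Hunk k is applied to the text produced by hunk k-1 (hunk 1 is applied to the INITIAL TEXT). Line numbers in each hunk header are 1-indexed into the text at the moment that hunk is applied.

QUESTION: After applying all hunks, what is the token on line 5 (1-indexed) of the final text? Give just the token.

Hunk 1: at line 5 remove [debiu,vahwu,det] add [tze] -> 11 lines: nkbo hqbtr fvwe ynql hng tze okz xugg lnxcn vnm hybct
Hunk 2: at line 5 remove [okz,xugg,lnxcn] add [jec,wnr] -> 10 lines: nkbo hqbtr fvwe ynql hng tze jec wnr vnm hybct
Hunk 3: at line 4 remove [tze,jec,wnr] add [klljv,qwgw] -> 9 lines: nkbo hqbtr fvwe ynql hng klljv qwgw vnm hybct
Hunk 4: at line 6 remove [qwgw,vnm] add [fows] -> 8 lines: nkbo hqbtr fvwe ynql hng klljv fows hybct
Hunk 5: at line 1 remove [hqbtr,fvwe] add [bapby,ywp] -> 8 lines: nkbo bapby ywp ynql hng klljv fows hybct
Hunk 6: at line 2 remove [ywp,ynql,hng] add [qjun,yve] -> 7 lines: nkbo bapby qjun yve klljv fows hybct
Final line 5: klljv

Answer: klljv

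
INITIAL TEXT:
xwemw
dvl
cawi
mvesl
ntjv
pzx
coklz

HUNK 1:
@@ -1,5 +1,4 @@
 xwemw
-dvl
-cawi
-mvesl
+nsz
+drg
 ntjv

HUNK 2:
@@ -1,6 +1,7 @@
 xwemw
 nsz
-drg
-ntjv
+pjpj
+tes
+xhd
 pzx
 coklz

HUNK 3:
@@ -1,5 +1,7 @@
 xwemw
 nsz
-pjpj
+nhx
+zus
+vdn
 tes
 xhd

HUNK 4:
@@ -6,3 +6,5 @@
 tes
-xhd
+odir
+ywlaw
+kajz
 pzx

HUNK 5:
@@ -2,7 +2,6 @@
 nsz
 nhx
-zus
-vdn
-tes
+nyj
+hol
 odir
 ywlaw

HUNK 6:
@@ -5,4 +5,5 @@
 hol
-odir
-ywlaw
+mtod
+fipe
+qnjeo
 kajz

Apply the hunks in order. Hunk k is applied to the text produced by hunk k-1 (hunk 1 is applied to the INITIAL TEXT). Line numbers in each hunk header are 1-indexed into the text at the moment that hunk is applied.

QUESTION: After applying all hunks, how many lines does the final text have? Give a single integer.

Answer: 11

Derivation:
Hunk 1: at line 1 remove [dvl,cawi,mvesl] add [nsz,drg] -> 6 lines: xwemw nsz drg ntjv pzx coklz
Hunk 2: at line 1 remove [drg,ntjv] add [pjpj,tes,xhd] -> 7 lines: xwemw nsz pjpj tes xhd pzx coklz
Hunk 3: at line 1 remove [pjpj] add [nhx,zus,vdn] -> 9 lines: xwemw nsz nhx zus vdn tes xhd pzx coklz
Hunk 4: at line 6 remove [xhd] add [odir,ywlaw,kajz] -> 11 lines: xwemw nsz nhx zus vdn tes odir ywlaw kajz pzx coklz
Hunk 5: at line 2 remove [zus,vdn,tes] add [nyj,hol] -> 10 lines: xwemw nsz nhx nyj hol odir ywlaw kajz pzx coklz
Hunk 6: at line 5 remove [odir,ywlaw] add [mtod,fipe,qnjeo] -> 11 lines: xwemw nsz nhx nyj hol mtod fipe qnjeo kajz pzx coklz
Final line count: 11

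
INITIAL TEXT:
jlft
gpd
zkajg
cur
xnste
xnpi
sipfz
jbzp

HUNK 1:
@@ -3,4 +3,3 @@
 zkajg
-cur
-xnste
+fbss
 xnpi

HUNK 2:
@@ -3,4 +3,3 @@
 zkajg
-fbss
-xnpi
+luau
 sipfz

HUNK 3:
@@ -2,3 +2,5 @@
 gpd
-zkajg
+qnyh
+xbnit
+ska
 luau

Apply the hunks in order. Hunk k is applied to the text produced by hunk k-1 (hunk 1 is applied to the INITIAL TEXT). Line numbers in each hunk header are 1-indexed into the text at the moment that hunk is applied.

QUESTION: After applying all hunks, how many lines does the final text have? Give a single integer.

Answer: 8

Derivation:
Hunk 1: at line 3 remove [cur,xnste] add [fbss] -> 7 lines: jlft gpd zkajg fbss xnpi sipfz jbzp
Hunk 2: at line 3 remove [fbss,xnpi] add [luau] -> 6 lines: jlft gpd zkajg luau sipfz jbzp
Hunk 3: at line 2 remove [zkajg] add [qnyh,xbnit,ska] -> 8 lines: jlft gpd qnyh xbnit ska luau sipfz jbzp
Final line count: 8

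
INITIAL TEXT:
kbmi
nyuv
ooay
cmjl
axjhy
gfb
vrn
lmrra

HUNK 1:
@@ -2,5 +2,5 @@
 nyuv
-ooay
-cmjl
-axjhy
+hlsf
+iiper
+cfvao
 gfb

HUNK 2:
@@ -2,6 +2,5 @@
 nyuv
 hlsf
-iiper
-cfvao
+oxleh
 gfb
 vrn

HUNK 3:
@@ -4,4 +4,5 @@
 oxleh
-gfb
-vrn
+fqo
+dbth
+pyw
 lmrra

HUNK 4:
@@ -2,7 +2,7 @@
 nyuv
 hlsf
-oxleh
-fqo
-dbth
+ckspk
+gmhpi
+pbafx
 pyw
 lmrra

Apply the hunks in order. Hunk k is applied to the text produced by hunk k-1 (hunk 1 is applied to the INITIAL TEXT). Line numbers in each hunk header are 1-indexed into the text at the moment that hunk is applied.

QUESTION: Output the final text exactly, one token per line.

Hunk 1: at line 2 remove [ooay,cmjl,axjhy] add [hlsf,iiper,cfvao] -> 8 lines: kbmi nyuv hlsf iiper cfvao gfb vrn lmrra
Hunk 2: at line 2 remove [iiper,cfvao] add [oxleh] -> 7 lines: kbmi nyuv hlsf oxleh gfb vrn lmrra
Hunk 3: at line 4 remove [gfb,vrn] add [fqo,dbth,pyw] -> 8 lines: kbmi nyuv hlsf oxleh fqo dbth pyw lmrra
Hunk 4: at line 2 remove [oxleh,fqo,dbth] add [ckspk,gmhpi,pbafx] -> 8 lines: kbmi nyuv hlsf ckspk gmhpi pbafx pyw lmrra

Answer: kbmi
nyuv
hlsf
ckspk
gmhpi
pbafx
pyw
lmrra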